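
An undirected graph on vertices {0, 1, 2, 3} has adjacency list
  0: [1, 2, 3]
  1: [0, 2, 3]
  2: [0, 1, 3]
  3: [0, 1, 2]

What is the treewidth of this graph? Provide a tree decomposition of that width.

With just one bag of size 4, the width is 4 − 1 = 3, so tw(G) ≤ 3. On the other hand G contains the 4-clique {0, 1, 2, 3}. A clique must lie in a single bag of any decomposition, so no decomposition can have width below 3. Therefore the treewidth is 3.

Treewidth 3.
One optimal decomposition is:
Bags: B1 = {0, 1, 2, 3}
Tree: (single bag)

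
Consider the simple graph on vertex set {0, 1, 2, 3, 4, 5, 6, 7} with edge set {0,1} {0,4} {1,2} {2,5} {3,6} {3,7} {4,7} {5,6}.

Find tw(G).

A width-2 tree decomposition is:
Bags: B1 = {0, 1, 2}  B2 = {0, 2, 5}  B3 = {0, 5, 6}  B4 = {0, 3, 6}  B5 = {0, 3, 7}  B6 = {0, 4, 7}
Tree: B1–B2, B2–B3, B3–B4, B4–B5, B5–B6
Every bag has size at most 3, so the width is 3 − 1 = 2 and tw(G) ≤ 2. For the lower bound, G contains the cycle 0–1–2–5–6–3–7–4–0, so G is not a forest; only forests have treewidth ≤ 1, hence tw(G) ≥ 2. Combining the bounds, tw(G) = 2.

2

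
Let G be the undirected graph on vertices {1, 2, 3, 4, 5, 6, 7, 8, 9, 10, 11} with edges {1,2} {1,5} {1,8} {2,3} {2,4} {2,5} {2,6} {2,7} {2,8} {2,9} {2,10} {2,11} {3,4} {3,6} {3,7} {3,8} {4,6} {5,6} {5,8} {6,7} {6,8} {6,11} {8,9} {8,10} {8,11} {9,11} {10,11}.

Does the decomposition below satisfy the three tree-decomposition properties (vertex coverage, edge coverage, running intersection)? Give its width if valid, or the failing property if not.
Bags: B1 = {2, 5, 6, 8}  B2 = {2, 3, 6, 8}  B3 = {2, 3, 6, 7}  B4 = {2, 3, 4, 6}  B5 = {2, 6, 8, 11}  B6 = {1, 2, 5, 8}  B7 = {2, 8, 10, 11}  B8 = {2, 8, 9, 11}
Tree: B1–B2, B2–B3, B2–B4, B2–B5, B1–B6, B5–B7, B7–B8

Every vertex of G appears in some bag (union = {1, 2, 3, 4, 5, 6, 7, 8, 9, 10, 11}); every edge is covered by a bag; and for each vertex v the set of bags containing v is connected in the bag tree. The decomposition is therefore valid. The largest bag has 4 vertices, so the width is 3.

Yes; width 3.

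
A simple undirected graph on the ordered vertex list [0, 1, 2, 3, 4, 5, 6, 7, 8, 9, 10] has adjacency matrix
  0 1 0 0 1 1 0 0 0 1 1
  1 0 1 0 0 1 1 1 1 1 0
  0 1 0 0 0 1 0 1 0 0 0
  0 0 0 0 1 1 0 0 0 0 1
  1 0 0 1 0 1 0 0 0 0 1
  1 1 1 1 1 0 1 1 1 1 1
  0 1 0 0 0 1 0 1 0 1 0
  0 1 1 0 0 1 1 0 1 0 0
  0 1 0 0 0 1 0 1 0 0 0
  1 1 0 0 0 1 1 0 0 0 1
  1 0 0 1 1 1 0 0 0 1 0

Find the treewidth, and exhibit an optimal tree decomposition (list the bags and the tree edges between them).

Each bag holds 4 vertices, so the decomposition has width 3, which upper-bounds the treewidth. For the lower bound, the 4 vertices {0, 1, 5, 9} are pairwise adjacent, and any tree decomposition puts a clique entirely inside one bag — forcing width ≥ 3. Therefore the treewidth is 3.

Treewidth 3.
One optimal decomposition is:
Bags: B1 = {0, 1, 5, 9}  B2 = {0, 5, 9, 10}  B3 = {1, 5, 6, 9}  B4 = {1, 5, 6, 7}  B5 = {0, 4, 5, 10}  B6 = {1, 2, 5, 7}  B7 = {1, 5, 7, 8}  B8 = {3, 4, 5, 10}
Tree: B1–B2, B1–B3, B3–B4, B2–B5, B4–B6, B4–B7, B5–B8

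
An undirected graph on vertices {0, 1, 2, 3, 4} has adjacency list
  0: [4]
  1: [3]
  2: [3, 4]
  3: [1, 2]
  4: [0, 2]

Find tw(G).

A width-1 tree decomposition is:
Bags: B1 = {2, 3}  B2 = {2, 4}  B3 = {0, 4}  B4 = {1, 3}
Tree: B1–B2, B2–B3, B1–B4
The largest bag has 2 vertices, giving width 1; this decomposition certifies tw(G) ≤ 1. G has an edge, so its treewidth is at least 1. Combining the bounds, tw(G) = 1.

1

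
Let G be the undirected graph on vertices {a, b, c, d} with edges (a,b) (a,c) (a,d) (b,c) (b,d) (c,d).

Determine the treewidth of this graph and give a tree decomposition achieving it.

A single bag containing all 4 vertices is trivially a valid decomposition of width 3. On the other hand G contains the 4-clique {a, b, c, d}. A clique must lie in a single bag of any decomposition, so no decomposition can have width below 3. Combining the bounds, tw(G) = 3.

Treewidth 3.
One optimal decomposition is:
Bags: B1 = {a, b, c, d}
Tree: (single bag)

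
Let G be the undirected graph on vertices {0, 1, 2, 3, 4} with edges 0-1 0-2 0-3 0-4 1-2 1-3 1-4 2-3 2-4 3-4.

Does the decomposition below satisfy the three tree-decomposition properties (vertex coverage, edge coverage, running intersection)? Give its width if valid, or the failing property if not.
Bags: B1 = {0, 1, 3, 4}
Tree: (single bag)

A tree decomposition must satisfy three properties: every vertex lies in some bag; for every edge, both endpoints lie together in some bag; and for every vertex, the bags containing it form a connected subtree. Here vertex 2 appears in no bag, so the decomposition is invalid.

No — vertex 2 appears in no bag.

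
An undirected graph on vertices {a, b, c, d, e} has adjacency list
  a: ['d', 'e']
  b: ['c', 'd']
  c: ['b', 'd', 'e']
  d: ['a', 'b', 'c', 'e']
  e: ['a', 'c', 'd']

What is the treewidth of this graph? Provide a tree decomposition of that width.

The largest bag has 3 vertices, giving width 2; this decomposition certifies tw(G) ≤ 2. Conversely, {c, d, e} is a clique of size 3, and the vertices of any clique must share a bag in every tree decomposition; so some bag has ≥ 3 vertices and tw(G) ≥ 2. The upper and lower bounds meet at 2, so that is the treewidth.

Treewidth 2.
One such decomposition:
Bags: B1 = {c, d, e}  B2 = {b, c, d}  B3 = {a, d, e}
Tree: B1–B2, B1–B3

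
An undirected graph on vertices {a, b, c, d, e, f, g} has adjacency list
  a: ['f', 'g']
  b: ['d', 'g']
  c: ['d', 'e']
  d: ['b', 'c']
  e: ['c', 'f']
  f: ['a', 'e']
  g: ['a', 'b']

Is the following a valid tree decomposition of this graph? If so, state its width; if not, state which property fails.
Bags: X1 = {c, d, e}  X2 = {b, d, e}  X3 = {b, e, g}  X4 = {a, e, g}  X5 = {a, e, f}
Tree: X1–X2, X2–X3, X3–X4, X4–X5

Every vertex of G appears in some bag (union = {a, b, c, d, e, f, g}); every edge is covered by a bag; and for each vertex v the set of bags containing v is connected in the bag tree. The decomposition is therefore valid. The largest bag has 3 vertices, so the width is 2.

Yes; width 2.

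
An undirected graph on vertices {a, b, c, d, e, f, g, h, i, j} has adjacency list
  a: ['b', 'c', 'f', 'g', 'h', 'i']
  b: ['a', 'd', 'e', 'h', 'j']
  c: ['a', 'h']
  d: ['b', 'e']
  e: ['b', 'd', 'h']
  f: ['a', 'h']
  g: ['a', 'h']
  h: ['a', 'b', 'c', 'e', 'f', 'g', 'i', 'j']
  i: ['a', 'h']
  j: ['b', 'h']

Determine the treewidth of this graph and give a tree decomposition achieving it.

The largest bag has 3 vertices, giving width 2; this decomposition certifies tw(G) ≤ 2. For the lower bound, the 3 vertices {b, d, e} are pairwise adjacent, and any tree decomposition puts a clique entirely inside one bag — forcing width ≥ 2. The upper and lower bounds meet at 2, so that is the treewidth.

Treewidth 2.
One optimal decomposition is:
Bags: B1 = {a, c, h}  B2 = {a, b, h}  B3 = {b, h, j}  B4 = {a, f, h}  B5 = {a, h, i}  B6 = {b, e, h}  B7 = {a, g, h}  B8 = {b, d, e}
Tree: B1–B2, B2–B3, B2–B4, B1–B5, B3–B6, B2–B7, B6–B8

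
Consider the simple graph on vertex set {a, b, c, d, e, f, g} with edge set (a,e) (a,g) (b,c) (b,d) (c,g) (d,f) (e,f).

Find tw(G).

2

A width-2 tree decomposition is:
Bags: B1 = {b, d, f}  B2 = {b, e, f}  B3 = {a, b, e}  B4 = {a, b, g}  B5 = {b, c, g}
Tree: B1–B2, B2–B3, B3–B4, B4–B5
Each bag holds 3 vertices, so the decomposition has width 2, which upper-bounds the treewidth. For the lower bound, G contains the cycle b–d–f–e–a–g–c–b, so G is not a forest; only forests have treewidth ≤ 1, hence tw(G) ≥ 2. Combining the bounds, tw(G) = 2.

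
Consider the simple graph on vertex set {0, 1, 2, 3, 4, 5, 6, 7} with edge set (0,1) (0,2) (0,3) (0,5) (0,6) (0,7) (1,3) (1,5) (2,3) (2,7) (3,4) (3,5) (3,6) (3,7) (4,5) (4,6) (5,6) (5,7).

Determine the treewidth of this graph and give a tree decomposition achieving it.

Treewidth 3.
Bags: B1 = {0, 3, 5, 7}  B2 = {0, 3, 5, 6}  B3 = {0, 2, 3, 7}  B4 = {0, 1, 3, 5}  B5 = {3, 4, 5, 6}
Tree: B1–B2, B1–B3, B1–B4, B2–B5

Each bag holds 4 vertices, so the decomposition has width 3, which upper-bounds the treewidth. On the other hand G contains the 4-clique {0, 2, 3, 7}. A clique must lie in a single bag of any decomposition, so no decomposition can have width below 3. Therefore the treewidth is 3.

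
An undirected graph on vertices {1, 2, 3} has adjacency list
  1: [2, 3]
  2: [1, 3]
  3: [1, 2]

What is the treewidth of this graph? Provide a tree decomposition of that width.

Treewidth 2.
Bags: B1 = {1, 2, 3}
Tree: (single bag)

With just one bag of size 3, the width is 3 − 1 = 2, so tw(G) ≤ 2. On the other hand G contains the 3-clique {1, 2, 3}. A clique must lie in a single bag of any decomposition, so no decomposition can have width below 2. Hence tw(G) = 2 exactly.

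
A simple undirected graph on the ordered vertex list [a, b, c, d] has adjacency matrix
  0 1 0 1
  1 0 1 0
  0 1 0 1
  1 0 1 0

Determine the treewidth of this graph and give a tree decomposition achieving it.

Every bag has size at most 3, so the width is 3 − 1 = 2 and tw(G) ≤ 2. For the lower bound, G contains the cycle d–c–b–a–d, so G is not a forest; only forests have treewidth ≤ 1, hence tw(G) ≥ 2. Hence tw(G) = 2 exactly.

Treewidth 2.
Bags: B1 = {b, c, d}  B2 = {a, b, d}
Tree: B1–B2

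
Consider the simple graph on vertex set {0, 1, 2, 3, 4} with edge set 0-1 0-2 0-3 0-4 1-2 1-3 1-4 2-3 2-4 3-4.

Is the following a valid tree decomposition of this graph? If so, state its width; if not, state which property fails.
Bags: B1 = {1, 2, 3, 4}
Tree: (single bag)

A tree decomposition must satisfy three properties: every vertex lies in some bag; for every edge, both endpoints lie together in some bag; and for every vertex, the bags containing it form a connected subtree. Here vertex 0 appears in no bag, so the decomposition is invalid.

No — vertex 0 appears in no bag.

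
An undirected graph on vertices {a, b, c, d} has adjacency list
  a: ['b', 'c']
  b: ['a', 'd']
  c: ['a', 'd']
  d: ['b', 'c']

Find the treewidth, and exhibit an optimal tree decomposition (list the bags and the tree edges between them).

Treewidth 2.
One optimal decomposition is:
Bags: B1 = {a, b, d}  B2 = {a, c, d}
Tree: B1–B2

The largest bag has 3 vertices, giving width 2; this decomposition certifies tw(G) ≤ 2. The edges d–b–a–c–d form a cycle, so G is not a tree and its treewidth is at least 2. Combining the bounds, tw(G) = 2.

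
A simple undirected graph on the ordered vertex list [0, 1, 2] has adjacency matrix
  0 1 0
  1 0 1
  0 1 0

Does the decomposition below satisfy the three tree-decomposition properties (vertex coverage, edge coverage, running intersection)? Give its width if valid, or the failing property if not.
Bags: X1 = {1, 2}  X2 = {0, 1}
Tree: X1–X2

Checking the three conditions: (i) the bags cover all of {0, 1, 2}; (ii) for each edge, some bag contains both endpoints; (iii) the bags containing any fixed vertex form a subtree. All hold, so the decomposition is valid with width 2 − 1 = 1.

Yes; width 1.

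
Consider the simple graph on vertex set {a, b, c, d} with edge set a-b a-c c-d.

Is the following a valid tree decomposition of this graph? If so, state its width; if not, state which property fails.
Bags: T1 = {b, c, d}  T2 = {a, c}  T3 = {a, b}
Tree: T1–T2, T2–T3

A tree decomposition must satisfy three properties: every vertex lies in some bag; for every edge, both endpoints lie together in some bag; and for every vertex, the bags containing it form a connected subtree. Here bags containing vertex b are not connected in the tree, so the decomposition is invalid.

No — bags containing vertex b are not connected in the tree.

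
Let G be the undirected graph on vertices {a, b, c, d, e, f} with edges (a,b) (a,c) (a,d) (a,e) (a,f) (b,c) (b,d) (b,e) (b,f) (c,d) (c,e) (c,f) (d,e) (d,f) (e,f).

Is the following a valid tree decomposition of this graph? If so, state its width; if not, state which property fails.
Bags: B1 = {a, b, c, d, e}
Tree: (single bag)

No — vertex f appears in no bag.

A tree decomposition must satisfy three properties: every vertex lies in some bag; for every edge, both endpoints lie together in some bag; and for every vertex, the bags containing it form a connected subtree. Here vertex f appears in no bag, so the decomposition is invalid.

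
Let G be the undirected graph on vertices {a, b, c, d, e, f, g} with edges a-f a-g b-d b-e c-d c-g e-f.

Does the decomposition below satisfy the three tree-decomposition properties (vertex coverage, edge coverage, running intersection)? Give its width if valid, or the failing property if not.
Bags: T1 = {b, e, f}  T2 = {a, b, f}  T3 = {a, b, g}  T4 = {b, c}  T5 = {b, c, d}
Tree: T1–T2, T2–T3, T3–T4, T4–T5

No — edge (g,c) lies in no bag.

A tree decomposition must satisfy three properties: every vertex lies in some bag; for every edge, both endpoints lie together in some bag; and for every vertex, the bags containing it form a connected subtree. Here edge (g,c) lies in no bag, so the decomposition is invalid.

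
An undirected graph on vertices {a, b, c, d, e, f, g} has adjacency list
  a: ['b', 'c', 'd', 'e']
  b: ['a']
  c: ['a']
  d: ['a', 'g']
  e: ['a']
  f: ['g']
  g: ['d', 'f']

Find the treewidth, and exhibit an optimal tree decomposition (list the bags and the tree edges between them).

The largest bag has 2 vertices, giving width 1; this decomposition certifies tw(G) ≤ 1. Since G has at least one edge (e.g. a–b), it is not an edgeless graph, so tw(G) ≥ 1. The upper and lower bounds meet at 1, so that is the treewidth.

Treewidth 1.
One optimal decomposition is:
Bags: B1 = {a, b}  B2 = {a, d}  B3 = {d, g}  B4 = {a, c}  B5 = {a, e}  B6 = {f, g}
Tree: B1–B2, B2–B3, B1–B4, B2–B5, B3–B6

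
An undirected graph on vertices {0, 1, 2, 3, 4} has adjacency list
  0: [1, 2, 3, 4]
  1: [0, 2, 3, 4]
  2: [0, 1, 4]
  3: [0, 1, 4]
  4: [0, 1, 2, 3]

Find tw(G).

A width-3 tree decomposition is:
Bags: B1 = {0, 1, 3, 4}  B2 = {0, 1, 2, 4}
Tree: B1–B2
The largest bag has 4 vertices, giving width 3; this decomposition certifies tw(G) ≤ 3. Conversely, {0, 1, 2, 4} is a clique of size 4, and the vertices of any clique must share a bag in every tree decomposition; so some bag has ≥ 4 vertices and tw(G) ≥ 3. Hence tw(G) = 3 exactly.

3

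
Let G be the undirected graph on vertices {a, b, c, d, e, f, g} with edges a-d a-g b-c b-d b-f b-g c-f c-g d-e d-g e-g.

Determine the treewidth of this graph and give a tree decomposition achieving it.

Treewidth 2.
One such decomposition:
Bags: B1 = {b, c, g}  B2 = {b, d, g}  B3 = {b, c, f}  B4 = {a, d, g}  B5 = {d, e, g}
Tree: B1–B2, B1–B3, B2–B4, B2–B5

The largest bag has 3 vertices, giving width 2; this decomposition certifies tw(G) ≤ 2. On the other hand G contains the 3-clique {d, e, g}. A clique must lie in a single bag of any decomposition, so no decomposition can have width below 2. Therefore the treewidth is 2.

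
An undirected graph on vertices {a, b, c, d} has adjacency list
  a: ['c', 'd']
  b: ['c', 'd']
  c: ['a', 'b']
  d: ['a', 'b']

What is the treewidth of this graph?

A width-2 tree decomposition is:
Bags: B1 = {b, c, d}  B2 = {a, c, d}
Tree: B1–B2
Each bag holds 3 vertices, so the decomposition has width 2, which upper-bounds the treewidth. For the lower bound, G contains the cycle d–b–c–a–d, so G is not a forest; only forests have treewidth ≤ 1, hence tw(G) ≥ 2. Hence tw(G) = 2 exactly.

2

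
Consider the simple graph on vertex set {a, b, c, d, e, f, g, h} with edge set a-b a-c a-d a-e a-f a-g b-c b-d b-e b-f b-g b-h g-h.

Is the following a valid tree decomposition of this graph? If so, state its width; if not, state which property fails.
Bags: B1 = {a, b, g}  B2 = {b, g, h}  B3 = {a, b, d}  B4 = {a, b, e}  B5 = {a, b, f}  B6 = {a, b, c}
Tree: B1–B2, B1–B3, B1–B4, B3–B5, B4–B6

Yes; width 2.

Checking the three conditions: (i) the bags cover all of {a, b, c, d, e, f, g, h}; (ii) for each edge, some bag contains both endpoints; (iii) the bags containing any fixed vertex form a subtree. All hold, so the decomposition is valid with width 3 − 1 = 2.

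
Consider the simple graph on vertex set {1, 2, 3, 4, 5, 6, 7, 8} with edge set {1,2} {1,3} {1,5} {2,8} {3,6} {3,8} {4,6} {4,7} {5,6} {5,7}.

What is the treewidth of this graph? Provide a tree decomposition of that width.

Treewidth 2.
One optimal decomposition is:
Bags: B1 = {2, 3, 8}  B2 = {1, 2, 3}  B3 = {1, 3, 6}  B4 = {1, 5, 6}  B5 = {4, 5, 6}  B6 = {4, 5, 7}
Tree: B1–B2, B2–B3, B3–B4, B4–B5, B5–B6

Each bag holds 3 vertices, so the decomposition has width 2, which upper-bounds the treewidth. The edges 8–2–1–3–8 form a cycle, so G is not a tree and its treewidth is at least 2. Hence tw(G) = 2 exactly.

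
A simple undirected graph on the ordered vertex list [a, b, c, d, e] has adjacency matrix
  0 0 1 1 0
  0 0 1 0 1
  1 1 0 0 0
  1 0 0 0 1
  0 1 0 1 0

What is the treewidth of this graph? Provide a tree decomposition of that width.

The largest bag has 3 vertices, giving width 2; this decomposition certifies tw(G) ≤ 2. Since b–c–a–d–e–b is a cycle in G, G is not acyclic. Forests are exactly the graphs of treewidth ≤ 1, so tw(G) ≥ 2. Combining the bounds, tw(G) = 2.

Treewidth 2.
One such decomposition:
Bags: B1 = {a, b, c}  B2 = {a, b, d}  B3 = {b, d, e}
Tree: B1–B2, B2–B3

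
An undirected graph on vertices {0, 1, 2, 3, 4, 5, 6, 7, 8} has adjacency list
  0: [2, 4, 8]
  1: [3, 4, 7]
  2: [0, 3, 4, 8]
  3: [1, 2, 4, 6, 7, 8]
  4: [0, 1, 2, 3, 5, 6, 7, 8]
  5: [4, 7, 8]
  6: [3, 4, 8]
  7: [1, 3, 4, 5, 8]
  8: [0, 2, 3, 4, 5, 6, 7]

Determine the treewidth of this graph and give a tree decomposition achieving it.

Every bag has size at most 4, so the width is 4 − 1 = 3 and tw(G) ≤ 3. On the other hand G contains the 4-clique {0, 2, 4, 8}. A clique must lie in a single bag of any decomposition, so no decomposition can have width below 3. The upper and lower bounds meet at 3, so that is the treewidth.

Treewidth 3.
One optimal decomposition is:
Bags: B1 = {2, 3, 4, 8}  B2 = {3, 4, 7, 8}  B3 = {4, 5, 7, 8}  B4 = {3, 4, 6, 8}  B5 = {1, 3, 4, 7}  B6 = {0, 2, 4, 8}
Tree: B1–B2, B2–B3, B2–B4, B2–B5, B1–B6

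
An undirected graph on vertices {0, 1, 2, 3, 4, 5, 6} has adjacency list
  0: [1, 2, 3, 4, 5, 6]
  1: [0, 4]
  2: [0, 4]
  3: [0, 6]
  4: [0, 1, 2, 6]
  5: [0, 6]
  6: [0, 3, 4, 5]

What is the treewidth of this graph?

2

A width-2 tree decomposition is:
Bags: B1 = {0, 3, 6}  B2 = {0, 4, 6}  B3 = {0, 2, 4}  B4 = {0, 1, 4}  B5 = {0, 5, 6}
Tree: B1–B2, B2–B3, B2–B4, B1–B5
The largest bag has 3 vertices, giving width 2; this decomposition certifies tw(G) ≤ 2. On the other hand G contains the 3-clique {0, 3, 6}. A clique must lie in a single bag of any decomposition, so no decomposition can have width below 2. The upper and lower bounds meet at 2, so that is the treewidth.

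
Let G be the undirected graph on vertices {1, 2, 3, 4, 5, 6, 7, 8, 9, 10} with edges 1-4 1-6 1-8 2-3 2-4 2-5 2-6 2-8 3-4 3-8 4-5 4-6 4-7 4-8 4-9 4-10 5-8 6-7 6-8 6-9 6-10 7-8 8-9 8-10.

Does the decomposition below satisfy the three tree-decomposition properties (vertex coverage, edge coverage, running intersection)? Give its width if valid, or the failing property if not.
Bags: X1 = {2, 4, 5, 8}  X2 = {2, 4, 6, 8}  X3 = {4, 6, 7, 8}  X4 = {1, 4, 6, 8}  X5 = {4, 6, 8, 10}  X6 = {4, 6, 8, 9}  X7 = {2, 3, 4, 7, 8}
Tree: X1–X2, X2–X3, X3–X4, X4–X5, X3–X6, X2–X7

A tree decomposition must satisfy three properties: every vertex lies in some bag; for every edge, both endpoints lie together in some bag; and for every vertex, the bags containing it form a connected subtree. Here bags containing vertex 7 are not connected in the tree, so the decomposition is invalid.

No — bags containing vertex 7 are not connected in the tree.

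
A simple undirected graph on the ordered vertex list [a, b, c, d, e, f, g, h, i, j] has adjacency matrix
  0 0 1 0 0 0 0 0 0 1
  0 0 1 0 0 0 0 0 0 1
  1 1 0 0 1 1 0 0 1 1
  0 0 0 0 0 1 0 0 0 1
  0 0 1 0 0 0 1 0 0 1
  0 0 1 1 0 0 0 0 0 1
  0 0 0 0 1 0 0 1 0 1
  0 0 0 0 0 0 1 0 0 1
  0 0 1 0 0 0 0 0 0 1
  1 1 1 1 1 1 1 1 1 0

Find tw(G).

A width-2 tree decomposition is:
Bags: B1 = {c, e, j}  B2 = {c, f, j}  B3 = {d, f, j}  B4 = {e, g, j}  B5 = {a, c, j}  B6 = {b, c, j}  B7 = {c, i, j}  B8 = {g, h, j}
Tree: B1–B2, B2–B3, B1–B4, B1–B5, B1–B6, B6–B7, B4–B8
Each bag holds 3 vertices, so the decomposition has width 2, which upper-bounds the treewidth. Conversely, {d, f, j} is a clique of size 3, and the vertices of any clique must share a bag in every tree decomposition; so some bag has ≥ 3 vertices and tw(G) ≥ 2. Combining the bounds, tw(G) = 2.

2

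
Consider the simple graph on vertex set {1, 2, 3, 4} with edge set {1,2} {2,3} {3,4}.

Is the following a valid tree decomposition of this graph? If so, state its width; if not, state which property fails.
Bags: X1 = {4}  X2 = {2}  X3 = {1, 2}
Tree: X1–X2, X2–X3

No — vertex 3 appears in no bag.

A tree decomposition must satisfy three properties: every vertex lies in some bag; for every edge, both endpoints lie together in some bag; and for every vertex, the bags containing it form a connected subtree. Here vertex 3 appears in no bag, so the decomposition is invalid.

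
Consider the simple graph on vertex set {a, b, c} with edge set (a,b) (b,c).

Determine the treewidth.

1

A width-1 tree decomposition is:
Bags: B1 = {a, b}  B2 = {b, c}
Tree: B1–B2
Each bag holds 2 vertices, so the decomposition has width 1, which upper-bounds the treewidth. Any graph with an edge has treewidth ≥ 1, and G has the edge a–b. The upper and lower bounds meet at 1, so that is the treewidth.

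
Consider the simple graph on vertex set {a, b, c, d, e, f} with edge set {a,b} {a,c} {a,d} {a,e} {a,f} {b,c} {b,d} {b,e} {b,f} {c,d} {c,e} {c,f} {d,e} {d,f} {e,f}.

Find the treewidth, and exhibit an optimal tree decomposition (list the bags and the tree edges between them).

A single bag containing all 6 vertices is trivially a valid decomposition of width 5. For the lower bound, the 6 vertices {a, b, c, d, e, f} are pairwise adjacent, and any tree decomposition puts a clique entirely inside one bag — forcing width ≥ 5. Combining the bounds, tw(G) = 5.

Treewidth 5.
One such decomposition:
Bags: B1 = {a, b, c, d, e, f}
Tree: (single bag)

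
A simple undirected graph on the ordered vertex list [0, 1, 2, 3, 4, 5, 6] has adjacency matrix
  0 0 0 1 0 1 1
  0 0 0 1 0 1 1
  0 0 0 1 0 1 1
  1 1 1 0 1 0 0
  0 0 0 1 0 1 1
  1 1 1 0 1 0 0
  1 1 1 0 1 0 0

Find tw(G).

3

A width-3 tree decomposition is:
Bags: B1 = {0, 3, 5, 6}  B2 = {1, 3, 5, 6}  B3 = {2, 3, 5, 6}  B4 = {3, 4, 5, 6}
Tree: B1–B2, B2–B3, B3–B4
The largest bag has 4 vertices, giving width 3; this decomposition certifies tw(G) ≤ 3. For the lower bound: the 4 vertex sets {0,6}, {1,3}, {5}, {2} are disjoint, each induces a connected subgraph, and every pair is joined by at least one edge of G. Contracting each set to a single vertex therefore yields K_{4} as a minor, and since treewidth is minor-monotone, tw(G) ≥ tw(K_{4}) = 3. Hence tw(G) = 3 exactly.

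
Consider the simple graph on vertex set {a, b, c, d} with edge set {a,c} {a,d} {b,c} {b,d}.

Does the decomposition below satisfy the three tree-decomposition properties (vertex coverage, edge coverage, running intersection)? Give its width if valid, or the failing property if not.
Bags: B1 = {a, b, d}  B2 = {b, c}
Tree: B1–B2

A tree decomposition must satisfy three properties: every vertex lies in some bag; for every edge, both endpoints lie together in some bag; and for every vertex, the bags containing it form a connected subtree. Here edge (a,c) lies in no bag, so the decomposition is invalid.

No — edge (a,c) lies in no bag.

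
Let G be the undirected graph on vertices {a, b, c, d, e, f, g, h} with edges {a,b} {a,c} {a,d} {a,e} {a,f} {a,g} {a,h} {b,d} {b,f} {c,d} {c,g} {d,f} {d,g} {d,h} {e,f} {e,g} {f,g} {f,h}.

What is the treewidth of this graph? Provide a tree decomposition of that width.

Each bag holds 4 vertices, so the decomposition has width 3, which upper-bounds the treewidth. Conversely, {a, c, d, g} is a clique of size 4, and the vertices of any clique must share a bag in every tree decomposition; so some bag has ≥ 4 vertices and tw(G) ≥ 3. Therefore the treewidth is 3.

Treewidth 3.
One such decomposition:
Bags: B1 = {a, d, f, g}  B2 = {a, e, f, g}  B3 = {a, d, f, h}  B4 = {a, b, d, f}  B5 = {a, c, d, g}
Tree: B1–B2, B1–B3, B1–B4, B1–B5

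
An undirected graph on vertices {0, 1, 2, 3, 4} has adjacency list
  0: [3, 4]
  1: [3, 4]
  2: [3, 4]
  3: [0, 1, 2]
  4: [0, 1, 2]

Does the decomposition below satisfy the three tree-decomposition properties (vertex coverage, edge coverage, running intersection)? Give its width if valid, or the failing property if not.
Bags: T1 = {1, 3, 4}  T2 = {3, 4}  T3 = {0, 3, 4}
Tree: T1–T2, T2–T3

No — vertex 2 appears in no bag.

A tree decomposition must satisfy three properties: every vertex lies in some bag; for every edge, both endpoints lie together in some bag; and for every vertex, the bags containing it form a connected subtree. Here vertex 2 appears in no bag, so the decomposition is invalid.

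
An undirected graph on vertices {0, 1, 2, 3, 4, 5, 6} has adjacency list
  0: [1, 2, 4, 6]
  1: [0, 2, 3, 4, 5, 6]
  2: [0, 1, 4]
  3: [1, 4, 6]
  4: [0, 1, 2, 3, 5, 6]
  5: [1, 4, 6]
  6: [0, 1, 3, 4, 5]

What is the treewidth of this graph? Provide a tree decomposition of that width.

Every bag has size at most 4, so the width is 4 − 1 = 3 and tw(G) ≤ 3. On the other hand G contains the 4-clique {0, 1, 2, 4}. A clique must lie in a single bag of any decomposition, so no decomposition can have width below 3. Combining the bounds, tw(G) = 3.

Treewidth 3.
Bags: B1 = {0, 1, 4, 6}  B2 = {1, 4, 5, 6}  B3 = {0, 1, 2, 4}  B4 = {1, 3, 4, 6}
Tree: B1–B2, B1–B3, B2–B4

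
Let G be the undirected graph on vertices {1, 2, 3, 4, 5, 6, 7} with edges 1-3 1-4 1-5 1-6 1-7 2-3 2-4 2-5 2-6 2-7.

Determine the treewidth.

A width-2 tree decomposition is:
Bags: B1 = {1, 2, 7}  B2 = {1, 2, 4}  B3 = {1, 2, 3}  B4 = {1, 2, 5}  B5 = {1, 2, 6}
Tree: B1–B2, B2–B3, B3–B4, B4–B5
Each bag holds 3 vertices, so the decomposition has width 2, which upper-bounds the treewidth. Since 2–7–1–4–2 is a cycle in G, G is not acyclic. Forests are exactly the graphs of treewidth ≤ 1, so tw(G) ≥ 2. Combining the bounds, tw(G) = 2.

2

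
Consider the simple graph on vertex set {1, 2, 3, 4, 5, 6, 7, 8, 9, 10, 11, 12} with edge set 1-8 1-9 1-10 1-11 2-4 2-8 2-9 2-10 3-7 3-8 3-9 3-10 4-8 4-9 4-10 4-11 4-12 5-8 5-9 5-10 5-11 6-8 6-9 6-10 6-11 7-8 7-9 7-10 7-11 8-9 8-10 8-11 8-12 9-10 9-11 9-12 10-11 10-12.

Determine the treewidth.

4

A width-4 tree decomposition is:
Bags: B1 = {7, 8, 9, 10, 11}  B2 = {4, 8, 9, 10, 11}  B3 = {6, 8, 9, 10, 11}  B4 = {5, 8, 9, 10, 11}  B5 = {2, 4, 8, 9, 10}  B6 = {3, 7, 8, 9, 10}  B7 = {1, 8, 9, 10, 11}  B8 = {4, 8, 9, 10, 12}
Tree: B1–B2, B1–B3, B3–B4, B2–B5, B1–B6, B3–B7, B2–B8
Each bag holds 5 vertices, so the decomposition has width 4, which upper-bounds the treewidth. For the lower bound, the 5 vertices {1, 8, 9, 10, 11} are pairwise adjacent, and any tree decomposition puts a clique entirely inside one bag — forcing width ≥ 4. The upper and lower bounds meet at 4, so that is the treewidth.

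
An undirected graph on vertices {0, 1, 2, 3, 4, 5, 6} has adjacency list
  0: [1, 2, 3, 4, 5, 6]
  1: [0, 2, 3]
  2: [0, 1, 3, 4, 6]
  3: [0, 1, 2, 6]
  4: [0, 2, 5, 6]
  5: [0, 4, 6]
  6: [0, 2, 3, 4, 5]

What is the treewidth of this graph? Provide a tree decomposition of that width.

Every bag has size at most 4, so the width is 4 − 1 = 3 and tw(G) ≤ 3. Conversely, {0, 1, 2, 3} is a clique of size 4, and the vertices of any clique must share a bag in every tree decomposition; so some bag has ≥ 4 vertices and tw(G) ≥ 3. The upper and lower bounds meet at 3, so that is the treewidth.

Treewidth 3.
One optimal decomposition is:
Bags: B1 = {0, 1, 2, 3}  B2 = {0, 2, 3, 6}  B3 = {0, 2, 4, 6}  B4 = {0, 4, 5, 6}
Tree: B1–B2, B2–B3, B3–B4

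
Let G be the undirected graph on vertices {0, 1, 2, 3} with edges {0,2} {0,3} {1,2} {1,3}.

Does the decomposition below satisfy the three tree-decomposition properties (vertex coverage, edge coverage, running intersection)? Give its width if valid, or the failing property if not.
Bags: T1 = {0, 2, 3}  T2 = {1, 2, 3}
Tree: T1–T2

Yes; width 2.

Every vertex of G appears in some bag (union = {0, 1, 2, 3}); every edge is covered by a bag; and for each vertex v the set of bags containing v is connected in the bag tree. The decomposition is therefore valid. The largest bag has 3 vertices, so the width is 2.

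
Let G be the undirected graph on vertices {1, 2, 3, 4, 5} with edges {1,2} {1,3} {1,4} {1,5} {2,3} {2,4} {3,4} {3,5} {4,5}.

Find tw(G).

A width-3 tree decomposition is:
Bags: B1 = {1, 3, 4, 5}  B2 = {1, 2, 3, 4}
Tree: B1–B2
Every bag has size at most 4, so the width is 4 − 1 = 3 and tw(G) ≤ 3. For the lower bound, the 4 vertices {1, 2, 3, 4} are pairwise adjacent, and any tree decomposition puts a clique entirely inside one bag — forcing width ≥ 3. Therefore the treewidth is 3.

3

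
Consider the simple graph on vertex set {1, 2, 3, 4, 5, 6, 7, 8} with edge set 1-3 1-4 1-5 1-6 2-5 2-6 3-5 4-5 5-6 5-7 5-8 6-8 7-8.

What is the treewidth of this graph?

A width-2 tree decomposition is:
Bags: B1 = {5, 6, 8}  B2 = {1, 5, 6}  B3 = {5, 7, 8}  B4 = {2, 5, 6}  B5 = {1, 4, 5}  B6 = {1, 3, 5}
Tree: B1–B2, B1–B3, B1–B4, B2–B5, B2–B6
Every bag has size at most 3, so the width is 3 − 1 = 2 and tw(G) ≤ 2. For the lower bound, the 3 vertices {5, 6, 8} are pairwise adjacent, and any tree decomposition puts a clique entirely inside one bag — forcing width ≥ 2. Therefore the treewidth is 2.

2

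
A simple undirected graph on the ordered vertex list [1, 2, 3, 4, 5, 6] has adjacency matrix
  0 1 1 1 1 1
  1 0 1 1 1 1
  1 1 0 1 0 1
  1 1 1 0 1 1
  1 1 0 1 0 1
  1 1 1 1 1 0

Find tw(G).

4

A width-4 tree decomposition is:
Bags: B1 = {1, 2, 4, 5, 6}  B2 = {1, 2, 3, 4, 6}
Tree: B1–B2
Each bag holds 5 vertices, so the decomposition has width 4, which upper-bounds the treewidth. Conversely, {1, 2, 3, 4, 6} is a clique of size 5, and the vertices of any clique must share a bag in every tree decomposition; so some bag has ≥ 5 vertices and tw(G) ≥ 4. The upper and lower bounds meet at 4, so that is the treewidth.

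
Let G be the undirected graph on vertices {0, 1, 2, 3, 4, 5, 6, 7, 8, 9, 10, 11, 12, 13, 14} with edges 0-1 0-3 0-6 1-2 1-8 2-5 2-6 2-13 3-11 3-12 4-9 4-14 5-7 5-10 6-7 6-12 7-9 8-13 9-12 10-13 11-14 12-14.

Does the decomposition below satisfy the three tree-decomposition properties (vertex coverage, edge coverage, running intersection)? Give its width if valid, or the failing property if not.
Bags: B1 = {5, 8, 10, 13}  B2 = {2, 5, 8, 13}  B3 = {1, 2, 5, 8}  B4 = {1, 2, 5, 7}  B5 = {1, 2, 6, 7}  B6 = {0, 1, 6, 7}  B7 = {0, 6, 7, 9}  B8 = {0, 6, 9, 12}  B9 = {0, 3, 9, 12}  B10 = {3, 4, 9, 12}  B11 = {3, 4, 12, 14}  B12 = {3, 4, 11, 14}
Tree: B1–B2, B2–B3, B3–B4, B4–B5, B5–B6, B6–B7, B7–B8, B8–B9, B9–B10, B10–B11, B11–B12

Checking the three conditions: (i) the bags cover all of {0, 1, 2, 3, 4, 5, 6, 7, 8, 9, 10, 11, 12, 13, 14}; (ii) for each edge, some bag contains both endpoints; (iii) the bags containing any fixed vertex form a subtree. All hold, so the decomposition is valid with width 4 − 1 = 3.

Yes; width 3.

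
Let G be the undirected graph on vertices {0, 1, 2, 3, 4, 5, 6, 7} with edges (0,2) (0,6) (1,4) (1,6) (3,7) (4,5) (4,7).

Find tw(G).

1

A width-1 tree decomposition is:
Bags: B1 = {1, 6}  B2 = {0, 6}  B3 = {1, 4}  B4 = {4, 7}  B5 = {4, 5}  B6 = {0, 2}  B7 = {3, 7}
Tree: B1–B2, B1–B3, B3–B4, B4–B5, B2–B6, B4–B7
The largest bag has 2 vertices, giving width 1; this decomposition certifies tw(G) ≤ 1. Since G has at least one edge (e.g. 6–1), it is not an edgeless graph, so tw(G) ≥ 1. The upper and lower bounds meet at 1, so that is the treewidth.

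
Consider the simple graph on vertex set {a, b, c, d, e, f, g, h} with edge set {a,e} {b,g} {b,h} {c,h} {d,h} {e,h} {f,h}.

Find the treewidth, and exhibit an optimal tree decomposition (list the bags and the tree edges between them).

Treewidth 1.
Bags: B1 = {b, h}  B2 = {e, h}  B3 = {d, h}  B4 = {c, h}  B5 = {a, e}  B6 = {b, g}  B7 = {f, h}
Tree: B1–B2, B2–B3, B1–B4, B2–B5, B1–B6, B4–B7

The largest bag has 2 vertices, giving width 1; this decomposition certifies tw(G) ≤ 1. G has an edge, so its treewidth is at least 1. Hence tw(G) = 1 exactly.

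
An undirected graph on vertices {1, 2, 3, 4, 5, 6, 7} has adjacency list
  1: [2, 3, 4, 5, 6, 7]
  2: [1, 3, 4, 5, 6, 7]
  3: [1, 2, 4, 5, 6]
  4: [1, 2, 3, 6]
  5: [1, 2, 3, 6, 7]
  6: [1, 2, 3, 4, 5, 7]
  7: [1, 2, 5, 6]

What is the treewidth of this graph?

A width-4 tree decomposition is:
Bags: B1 = {1, 2, 3, 5, 6}  B2 = {1, 2, 3, 4, 6}  B3 = {1, 2, 5, 6, 7}
Tree: B1–B2, B1–B3
Each bag holds 5 vertices, so the decomposition has width 4, which upper-bounds the treewidth. For the lower bound, the 5 vertices {1, 2, 3, 4, 6} are pairwise adjacent, and any tree decomposition puts a clique entirely inside one bag — forcing width ≥ 4. Hence tw(G) = 4 exactly.

4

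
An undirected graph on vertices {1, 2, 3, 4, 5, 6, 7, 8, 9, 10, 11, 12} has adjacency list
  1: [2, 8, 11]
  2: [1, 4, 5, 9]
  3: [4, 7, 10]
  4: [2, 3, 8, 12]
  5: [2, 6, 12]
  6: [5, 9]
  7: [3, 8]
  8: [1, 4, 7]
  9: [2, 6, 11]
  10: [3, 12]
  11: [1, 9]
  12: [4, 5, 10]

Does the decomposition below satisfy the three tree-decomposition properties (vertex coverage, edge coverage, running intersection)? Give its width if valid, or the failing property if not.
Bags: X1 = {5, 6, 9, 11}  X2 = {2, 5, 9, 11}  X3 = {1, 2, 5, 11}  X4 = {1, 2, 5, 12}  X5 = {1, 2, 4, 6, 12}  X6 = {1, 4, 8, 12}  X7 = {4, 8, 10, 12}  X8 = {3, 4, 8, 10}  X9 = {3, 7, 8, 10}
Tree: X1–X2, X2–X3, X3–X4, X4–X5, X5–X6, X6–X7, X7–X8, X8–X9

No — bags containing vertex 6 are not connected in the tree.

A tree decomposition must satisfy three properties: every vertex lies in some bag; for every edge, both endpoints lie together in some bag; and for every vertex, the bags containing it form a connected subtree. Here bags containing vertex 6 are not connected in the tree, so the decomposition is invalid.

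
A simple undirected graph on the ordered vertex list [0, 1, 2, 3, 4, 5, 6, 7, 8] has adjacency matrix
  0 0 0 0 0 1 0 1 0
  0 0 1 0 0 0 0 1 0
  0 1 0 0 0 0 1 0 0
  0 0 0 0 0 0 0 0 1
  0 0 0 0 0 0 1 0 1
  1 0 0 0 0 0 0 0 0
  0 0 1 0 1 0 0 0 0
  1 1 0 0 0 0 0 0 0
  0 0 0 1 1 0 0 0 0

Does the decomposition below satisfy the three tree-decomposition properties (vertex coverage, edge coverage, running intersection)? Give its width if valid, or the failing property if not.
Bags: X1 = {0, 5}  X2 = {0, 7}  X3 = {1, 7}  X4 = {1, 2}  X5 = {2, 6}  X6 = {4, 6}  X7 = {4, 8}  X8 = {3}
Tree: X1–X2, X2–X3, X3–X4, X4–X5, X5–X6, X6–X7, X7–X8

No — edge (8,3) lies in no bag.

A tree decomposition must satisfy three properties: every vertex lies in some bag; for every edge, both endpoints lie together in some bag; and for every vertex, the bags containing it form a connected subtree. Here edge (8,3) lies in no bag, so the decomposition is invalid.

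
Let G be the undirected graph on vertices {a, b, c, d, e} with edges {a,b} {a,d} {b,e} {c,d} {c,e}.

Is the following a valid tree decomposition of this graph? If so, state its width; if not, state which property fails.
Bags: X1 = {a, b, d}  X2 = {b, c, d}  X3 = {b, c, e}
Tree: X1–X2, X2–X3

Yes; width 2.

Checking the three conditions: (i) the bags cover all of {a, b, c, d, e}; (ii) for each edge, some bag contains both endpoints; (iii) the bags containing any fixed vertex form a subtree. All hold, so the decomposition is valid with width 3 − 1 = 2.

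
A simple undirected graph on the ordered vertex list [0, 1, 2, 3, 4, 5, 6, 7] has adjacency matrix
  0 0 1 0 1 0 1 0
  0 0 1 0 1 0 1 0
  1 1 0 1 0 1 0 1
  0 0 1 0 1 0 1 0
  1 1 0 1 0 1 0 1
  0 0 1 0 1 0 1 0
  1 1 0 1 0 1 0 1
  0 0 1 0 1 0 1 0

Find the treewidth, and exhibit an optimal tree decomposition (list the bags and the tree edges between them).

Treewidth 3.
One optimal decomposition is:
Bags: B1 = {0, 2, 4, 6}  B2 = {1, 2, 4, 6}  B3 = {2, 4, 6, 7}  B4 = {2, 3, 4, 6}  B5 = {2, 4, 5, 6}
Tree: B1–B2, B2–B3, B3–B4, B4–B5

The largest bag has 4 vertices, giving width 3; this decomposition certifies tw(G) ≤ 3. For the lower bound: the 4 vertex sets {0,4}, {1,2}, {6}, {7} are disjoint, each induces a connected subgraph, and every pair is joined by at least one edge of G. Contracting each set to a single vertex therefore yields K_{4} as a minor, and since treewidth is minor-monotone, tw(G) ≥ tw(K_{4}) = 3. Combining the bounds, tw(G) = 3.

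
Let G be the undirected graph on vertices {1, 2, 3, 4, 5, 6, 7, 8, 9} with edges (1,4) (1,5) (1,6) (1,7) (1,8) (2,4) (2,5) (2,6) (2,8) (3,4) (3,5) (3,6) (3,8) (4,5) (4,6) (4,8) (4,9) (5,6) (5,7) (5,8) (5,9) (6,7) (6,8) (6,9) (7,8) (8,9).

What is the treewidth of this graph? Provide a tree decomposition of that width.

Treewidth 4.
One such decomposition:
Bags: B1 = {1, 4, 5, 6, 8}  B2 = {3, 4, 5, 6, 8}  B3 = {1, 5, 6, 7, 8}  B4 = {4, 5, 6, 8, 9}  B5 = {2, 4, 5, 6, 8}
Tree: B1–B2, B1–B3, B2–B4, B1–B5

Each bag holds 5 vertices, so the decomposition has width 4, which upper-bounds the treewidth. On the other hand G contains the 5-clique {1, 4, 5, 6, 8}. A clique must lie in a single bag of any decomposition, so no decomposition can have width below 4. Combining the bounds, tw(G) = 4.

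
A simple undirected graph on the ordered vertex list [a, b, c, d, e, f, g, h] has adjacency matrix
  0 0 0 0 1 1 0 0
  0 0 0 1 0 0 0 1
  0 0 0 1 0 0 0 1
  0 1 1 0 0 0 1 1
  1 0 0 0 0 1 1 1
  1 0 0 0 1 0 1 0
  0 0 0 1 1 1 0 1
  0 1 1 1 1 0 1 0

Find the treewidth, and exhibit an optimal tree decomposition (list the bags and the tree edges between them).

Treewidth 2.
One such decomposition:
Bags: B1 = {d, g, h}  B2 = {e, g, h}  B3 = {e, f, g}  B4 = {a, e, f}  B5 = {b, d, h}  B6 = {c, d, h}
Tree: B1–B2, B2–B3, B3–B4, B1–B5, B1–B6

The largest bag has 3 vertices, giving width 2; this decomposition certifies tw(G) ≤ 2. For the lower bound, the 3 vertices {a, e, f} are pairwise adjacent, and any tree decomposition puts a clique entirely inside one bag — forcing width ≥ 2. The upper and lower bounds meet at 2, so that is the treewidth.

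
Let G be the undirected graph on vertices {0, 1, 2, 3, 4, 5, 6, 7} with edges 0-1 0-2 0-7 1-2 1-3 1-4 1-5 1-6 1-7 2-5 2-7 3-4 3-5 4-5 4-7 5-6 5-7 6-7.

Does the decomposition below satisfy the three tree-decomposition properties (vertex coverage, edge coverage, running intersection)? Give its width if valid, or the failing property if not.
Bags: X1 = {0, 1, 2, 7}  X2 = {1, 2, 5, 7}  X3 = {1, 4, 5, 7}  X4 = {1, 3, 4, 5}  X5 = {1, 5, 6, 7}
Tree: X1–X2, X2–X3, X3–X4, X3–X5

Every vertex of G appears in some bag (union = {0, 1, 2, 3, 4, 5, 6, 7}); every edge is covered by a bag; and for each vertex v the set of bags containing v is connected in the bag tree. The decomposition is therefore valid. The largest bag has 4 vertices, so the width is 3.

Yes; width 3.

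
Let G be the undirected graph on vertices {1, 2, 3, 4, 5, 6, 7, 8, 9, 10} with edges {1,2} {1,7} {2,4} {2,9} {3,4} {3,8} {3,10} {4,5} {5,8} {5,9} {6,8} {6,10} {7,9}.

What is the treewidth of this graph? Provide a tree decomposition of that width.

Treewidth 2.
One such decomposition:
Bags: B1 = {1, 2, 7}  B2 = {2, 7, 9}  B3 = {2, 4, 9}  B4 = {4, 5, 9}  B5 = {3, 4, 5}  B6 = {3, 5, 8}  B7 = {3, 8, 10}  B8 = {6, 8, 10}
Tree: B1–B2, B2–B3, B3–B4, B4–B5, B5–B6, B6–B7, B7–B8

Every bag has size at most 3, so the width is 3 − 1 = 2 and tw(G) ≤ 2. Since 1–7–9–2–1 is a cycle in G, G is not acyclic. Forests are exactly the graphs of treewidth ≤ 1, so tw(G) ≥ 2. Hence tw(G) = 2 exactly.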